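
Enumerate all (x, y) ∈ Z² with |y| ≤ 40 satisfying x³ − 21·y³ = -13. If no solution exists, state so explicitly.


The equation is x³ - 21y³ = -13. For fixed y, x³ = 21·y³ − 13, so a solution requires the RHS to be a perfect cube.
Strategy: iterate y from -40 to 40, compute RHS = 21·y³ − 13, and check whether it is a (positive or negative) perfect cube.
Check small values of y:
  y = 0: RHS = -13 is not a perfect cube.
  y = 1: RHS = 8 = (2)³ ⇒ x = 2 works.
  y = -1: RHS = -34 is not a perfect cube.
  y = 2: RHS = 155 is not a perfect cube.
  y = -2: RHS = -181 is not a perfect cube.
  y = 3: RHS = 554 is not a perfect cube.
  y = -3: RHS = -580 is not a perfect cube.
Continuing, at y = 4: RHS = 1331 = (11)³ ⇒ x = 11 works.
Searching the remaining y in |y| ≤ 40 finds no further solutions.
Collected solutions: (2, 1), (11, 4).

Solutions (with |y| ≤ 40): (2, 1), (11, 4).


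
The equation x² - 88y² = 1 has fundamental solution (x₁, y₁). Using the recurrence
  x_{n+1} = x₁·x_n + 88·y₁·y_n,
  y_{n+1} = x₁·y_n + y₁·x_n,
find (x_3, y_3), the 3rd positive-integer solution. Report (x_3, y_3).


Step 1: Find the fundamental solution (x₁, y₁) of x² - 88y² = 1.
  Expand √88 as a continued fraction. a₀ = ⌊√88⌋ = 9; iterate m_{k+1} = d_k·a_k − m_k, d_{k+1} = (88 − m_{k+1}²)/d_k, a_{k+1} = ⌊(a₀ + m_{k+1})/d_{k+1}⌋ (starting m₀ = 0, d₀ = 1), with convergents p_k = a_k·p_{k-1} + p_{k-2}, q_k = a_k·q_{k-1} + q_{k-2} (p₋₁ = 1, q₋₁ = 0):
  k = 0: a₀ = 9; p₀/q₀ = 9/1; p₀² − 88·q₀² = 81 − 88 = -7.
  k = 1: m = 9, d = 7, a = ⌊(9 + 9)/7⌋ = 2; p/q = (2·9 + 1)/(2·1 + 0) = 19/2; p² − 88·q² = 361 − 352 = 9.
  k = 2: m = 5, d = 9, a = ⌊(9 + 5)/9⌋ = 1; p/q = (1·19 + 9)/(1·2 + 1) = 28/3; p² − 88·q² = 784 − 792 = -8.
  k = 3: m = 4, d = 8, a = ⌊(9 + 4)/8⌋ = 1; p/q = (1·28 + 19)/(1·3 + 2) = 47/5; p² − 88·q² = 2209 − 2200 = 9.
  k = 4: m = 4, d = 9, a = ⌊(9 + 4)/9⌋ = 1; p/q = (1·47 + 28)/(1·5 + 3) = 75/8; p² − 88·q² = 5625 − 5632 = -7.
  k = 5: m = 5, d = 7, a = ⌊(9 + 5)/7⌋ = 2; p/q = (2·75 + 47)/(2·8 + 5) = 197/21; p² − 88·q² = 38809 − 38808 = 1.
  The first convergent with p² − 88·q² = 1 gives the fundamental solution (x₁, y₁) = (197, 21).
Step 2: Apply the recurrence (x_{n+1}, y_{n+1}) = (x₁x_n + 88y₁y_n, x₁y_n + y₁x_n) repeatedly.
  From (x_1, y_1) = (197, 21): x_2 = 197·197 + 88·21·21 = 77617; y_2 = 197·21 + 21·197 = 8274.
  From (x_2, y_2) = (77617, 8274): x_3 = 197·77617 + 88·21·8274 = 30580901; y_3 = 197·8274 + 21·77617 = 3259935.
Step 3: Verify x_3² - 88·y_3² = 935191505971801 - 935191505971800 = 1 (should be 1). ✓

(x_1, y_1) = (197, 21); (x_3, y_3) = (30580901, 3259935).


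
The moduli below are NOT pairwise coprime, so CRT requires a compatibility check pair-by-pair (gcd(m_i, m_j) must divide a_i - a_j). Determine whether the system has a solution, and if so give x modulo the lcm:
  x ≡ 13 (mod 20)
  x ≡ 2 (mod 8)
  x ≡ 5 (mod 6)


Moduli 20, 8, 6 are not pairwise coprime, so CRT works modulo lcm(m_i) when all pairwise compatibility conditions hold.
Pairwise compatibility: gcd(m_i, m_j) must divide a_i - a_j for every pair.
Merge one congruence at a time:
  Start: x ≡ 13 (mod 20).
  Combine with x ≡ 2 (mod 8): gcd(20, 8) = 4, and 2 - 13 = -11 is NOT divisible by 4.
    ⇒ system is inconsistent (no integer solution).

No solution (the system is inconsistent).


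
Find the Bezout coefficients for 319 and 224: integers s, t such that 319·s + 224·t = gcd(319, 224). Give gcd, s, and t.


Euclidean algorithm on (319, 224) — divide until remainder is 0:
  319 = 1 · 224 + 95
  224 = 2 · 95 + 34
  95 = 2 · 34 + 27
  34 = 1 · 27 + 7
  27 = 3 · 7 + 6
  7 = 1 · 6 + 1
  6 = 6 · 1 + 0
gcd(319, 224) = 1.
Track Bezout coefficients alongside the remainders: start with r₀ = 319 = a·1 + b·0 (s = 1, t = 0) and r₁ = 224 = a·0 + b·1 (s = 0, t = 1); each new remainder r_{k+1} = r_{k-1} − q_k·r_k inherits s_{k+1} = s_{k-1} − q_k·s_k, t_{k+1} = t_{k-1} − q_k·t_k, so r_k = a·s_k + b·t_k at every step:
  q = 1: r = 95, s = 1 − 1·0 = 1, t = 0 − 1·1 = -1  (check: 319·1 + 224·(-1) = 95)
  q = 2: r = 34, s = 0 − 2·1 = -2, t = 1 − 2·(-1) = 3  (check: 319·(-2) + 224·3 = 34)
  q = 2: r = 27, s = 1 − 2·(-2) = 5, t = -1 − 2·3 = -7  (check: 319·5 + 224·(-7) = 27)
  q = 1: r = 7, s = -2 − 1·5 = -7, t = 3 − 1·(-7) = 10  (check: 319·(-7) + 224·10 = 7)
  q = 3: r = 6, s = 5 − 3·(-7) = 26, t = -7 − 3·10 = -37  (check: 319·26 + 224·(-37) = 6)
  q = 1: r = 1, s = -7 − 1·26 = -33, t = 10 − 1·(-37) = 47  (check: 319·(-33) + 224·47 = 1)
The row with r = 1 (the gcd) gives the Bezout coefficients s = -33, t = 47.
Result: 319 · (-33) + 224 · (47) = 1.

gcd(319, 224) = 1; s = -33, t = 47 (check: 319·(-33) + 224·47 = 1).


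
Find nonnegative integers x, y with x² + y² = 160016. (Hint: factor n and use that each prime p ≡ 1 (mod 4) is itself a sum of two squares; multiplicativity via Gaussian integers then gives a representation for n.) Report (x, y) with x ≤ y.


Step 1: Factor n = 160016 = 2^4 · 73 · 137.
Step 2: Check the mod-4 condition on each prime factor: 2 = 2 (special); 73 ≡ 1 (mod 4), exponent 1; 137 ≡ 1 (mod 4), exponent 1.
All primes ≡ 3 (mod 4) appear to even exponent (or don't appear), so by the two-squares theorem n IS expressible as a sum of two squares.
Step 3: Build a representation. Group n = k² · m with k = 4 and m = 73 · 137 = 10001 (a product of primes ≡ 1 (mod 4)); a representation of m scales to one of n via (k·x)² + (k·y)² = k²(x² + y²). Each prime p ≡ 1 (mod 4) is itself a sum of two squares; find a² by testing p − a² for a perfect square:
  73: 73 − 1² = 72, 73 − 2² = 69, 73 − 3² = 64 = 8² ⇒ 73 = 3² + 8².
  137: 137 − 1² = 136, 137 − 2² = 133, 137 − 3² = 128, 137 − 4² = 121 = 11² ⇒ 137 = 4² + 11².
  Combine using the Brahmagupta–Fibonacci identity (a² + b²)(c² + d²) = (ac − bd)² + (ad + bc)² = (ac + bd)² + (ad − bc)²:
  73 · 137 = 10001: from (3² + 8²)(4² + 11²), take (3·4 − 8·11, 3·11 + 8·4) = (12 − 88, 33 + 32) = (-76, 65); dropping signs (only squares matter) gives (76, 65); check 76² + 65² = 5776 + 4225 = 10001 ✓.
  Scale by k = 4: (4·76, 4·65) = (304, 260).
Step 4: Order so x ≤ y and verify: 260² + 304² = 67600 + 92416 = 160016 = n. ✓

n = 160016 = 260² + 304² (one valid representation with x ≤ y).


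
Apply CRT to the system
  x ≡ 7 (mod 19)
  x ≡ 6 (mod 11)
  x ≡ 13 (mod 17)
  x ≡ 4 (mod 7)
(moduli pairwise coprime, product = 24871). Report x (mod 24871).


Product of moduli M = 19 · 11 · 17 · 7 = 24871.
Merge one congruence at a time:
  Start: x ≡ 7 (mod 19).
  Combine with x ≡ 6 (mod 11); new modulus lcm = 209.
    Write x = 7 + 19·t and substitute into x ≡ 6 (mod 11): 19·t ≡ 6 − 7 = -1 (mod 11).
    Reduce coefficients mod 11: 8·t ≡ 10 (mod 11).
    The inverse of 8 mod 11 is 7 (since 8·7 = 56 = 5·11 + 1), so t ≡ 7·10 = 70 ≡ 4 (mod 11).
    Then x = 7 + 19·4 = 83, valid modulo lcm(19, 11) = 209: x ≡ 83 (mod 209).
  Combine with x ≡ 13 (mod 17); new modulus lcm = 3553.
    Write x = 83 + 209·t and substitute into x ≡ 13 (mod 17): 209·t ≡ 13 − 83 = -70 (mod 17).
    Reduce coefficients mod 17: 5·t ≡ 15 (mod 17).
    The inverse of 5 mod 17 is 7 (since 5·7 = 35 = 2·17 + 1), so t ≡ 7·15 = 105 ≡ 3 (mod 17).
    Then x = 83 + 209·3 = 710, valid modulo lcm(209, 17) = 3553: x ≡ 710 (mod 3553).
  Combine with x ≡ 4 (mod 7); new modulus lcm = 24871.
    Write x = 710 + 3553·t and substitute into x ≡ 4 (mod 7): 3553·t ≡ 4 − 710 = -706 (mod 7).
    Reduce coefficients mod 7: 4·t ≡ 1 (mod 7).
    The inverse of 4 mod 7 is 2 (since 4·2 = 8 = 1·7 + 1), so t ≡ 2·1 = 2 ≡ 2 (mod 7).
    Then x = 710 + 3553·2 = 7816, valid modulo lcm(3553, 7) = 24871: x ≡ 7816 (mod 24871).
Verify against each original: 7816 mod 19 = 7, 7816 mod 11 = 6, 7816 mod 17 = 13, 7816 mod 7 = 4.

x ≡ 7816 (mod 24871).


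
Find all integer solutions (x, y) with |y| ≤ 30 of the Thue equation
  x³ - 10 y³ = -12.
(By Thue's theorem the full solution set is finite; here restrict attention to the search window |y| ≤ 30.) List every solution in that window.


The equation is x³ - 10y³ = -12. For fixed y, x³ = 10·y³ − 12, so a solution requires the RHS to be a perfect cube.
Strategy: iterate y from -30 to 30, compute RHS = 10·y³ − 12, and check whether it is a (positive or negative) perfect cube.
Check small values of y:
  y = 0: RHS = -12 is not a perfect cube.
  y = 1: RHS = -2 is not a perfect cube.
  y = -1: RHS = -22 is not a perfect cube.
  y = 2: RHS = 68 is not a perfect cube.
  y = -2: RHS = -92 is not a perfect cube.
  y = 3: RHS = 258 is not a perfect cube.
  y = -3: RHS = -282 is not a perfect cube.
Continuing the search up to |y| = 30 finds no solutions either.
No (x, y) in the scanned range satisfies the equation.

No integer solutions with |y| ≤ 30.


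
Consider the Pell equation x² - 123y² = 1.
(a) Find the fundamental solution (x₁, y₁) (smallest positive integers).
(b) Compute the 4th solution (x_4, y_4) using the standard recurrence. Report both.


Step 1: Find the fundamental solution (x₁, y₁) of x² - 123y² = 1.
  Expand √123 as a continued fraction. a₀ = ⌊√123⌋ = 11; iterate m_{k+1} = d_k·a_k − m_k, d_{k+1} = (123 − m_{k+1}²)/d_k, a_{k+1} = ⌊(a₀ + m_{k+1})/d_{k+1}⌋ (starting m₀ = 0, d₀ = 1), with convergents p_k = a_k·p_{k-1} + p_{k-2}, q_k = a_k·q_{k-1} + q_{k-2} (p₋₁ = 1, q₋₁ = 0):
  k = 0: a₀ = 11; p₀/q₀ = 11/1; p₀² − 123·q₀² = 121 − 123 = -2.
  k = 1: m = 11, d = 2, a = ⌊(11 + 11)/2⌋ = 11; p/q = (11·11 + 1)/(11·1 + 0) = 122/11; p² − 123·q² = 14884 − 14883 = 1.
  The first convergent with p² − 123·q² = 1 gives the fundamental solution (x₁, y₁) = (122, 11).
Step 2: Apply the recurrence (x_{n+1}, y_{n+1}) = (x₁x_n + 123y₁y_n, x₁y_n + y₁x_n) repeatedly.
  From (x_1, y_1) = (122, 11): x_2 = 122·122 + 123·11·11 = 29767; y_2 = 122·11 + 11·122 = 2684.
  From (x_2, y_2) = (29767, 2684): x_3 = 122·29767 + 123·11·2684 = 7263026; y_3 = 122·2684 + 11·29767 = 654885.
  From (x_3, y_3) = (7263026, 654885): x_4 = 122·7263026 + 123·11·654885 = 1772148577; y_4 = 122·654885 + 11·7263026 = 159789256.
Step 3: Verify x_4² - 123·y_4² = 3140510578963124929 - 3140510578963124928 = 1 (should be 1). ✓

(x_1, y_1) = (122, 11); (x_4, y_4) = (1772148577, 159789256).


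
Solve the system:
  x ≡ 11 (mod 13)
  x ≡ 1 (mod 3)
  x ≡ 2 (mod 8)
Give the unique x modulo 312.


Moduli 13, 3, 8 are pairwise coprime; by CRT there is a unique solution modulo M = 13 · 3 · 8 = 312.
Solve pairwise, accumulating the modulus:
  Start with x ≡ 11 (mod 13).
  Combine with x ≡ 1 (mod 3): since gcd(13, 3) = 1, we get a unique residue mod 39.
    Write x = 11 + 13·t and substitute into x ≡ 1 (mod 3): 13·t ≡ 1 − 11 = -10 (mod 3).
    Reduce coefficients mod 3: 1·t ≡ 2 (mod 3).
    So t ≡ 2 (mod 3).
    Then x = 11 + 13·2 = 37, valid modulo lcm(13, 3) = 39: x ≡ 37 (mod 39).
  Combine with x ≡ 2 (mod 8): since gcd(39, 8) = 1, we get a unique residue mod 312.
    Write x = 37 + 39·t and substitute into x ≡ 2 (mod 8): 39·t ≡ 2 − 37 = -35 (mod 8).
    Reduce coefficients mod 8: 7·t ≡ 5 (mod 8).
    The inverse of 7 mod 8 is 7 (since 7·7 = 49 = 6·8 + 1), so t ≡ 7·5 = 35 ≡ 3 (mod 8).
    Then x = 37 + 39·3 = 154, valid modulo lcm(39, 8) = 312: x ≡ 154 (mod 312).
Verify: 154 mod 13 = 11 ✓, 154 mod 3 = 1 ✓, 154 mod 8 = 2 ✓.

x ≡ 154 (mod 312).


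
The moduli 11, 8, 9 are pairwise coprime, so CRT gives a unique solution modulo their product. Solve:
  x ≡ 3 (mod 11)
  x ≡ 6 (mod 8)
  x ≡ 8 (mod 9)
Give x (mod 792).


Moduli 11, 8, 9 are pairwise coprime; by CRT there is a unique solution modulo M = 11 · 8 · 9 = 792.
Solve pairwise, accumulating the modulus:
  Start with x ≡ 3 (mod 11).
  Combine with x ≡ 6 (mod 8): since gcd(11, 8) = 1, we get a unique residue mod 88.
    Write x = 3 + 11·t and substitute into x ≡ 6 (mod 8): 11·t ≡ 6 − 3 = 3 (mod 8).
    Reduce coefficients mod 8: 3·t ≡ 3 (mod 8).
    The inverse of 3 mod 8 is 3 (since 3·3 = 9 = 1·8 + 1), so t ≡ 3·3 = 9 ≡ 1 (mod 8).
    Then x = 3 + 11·1 = 14, valid modulo lcm(11, 8) = 88: x ≡ 14 (mod 88).
  Combine with x ≡ 8 (mod 9): since gcd(88, 9) = 1, we get a unique residue mod 792.
    Write x = 14 + 88·t and substitute into x ≡ 8 (mod 9): 88·t ≡ 8 − 14 = -6 (mod 9).
    Reduce coefficients mod 9: 7·t ≡ 3 (mod 9).
    The inverse of 7 mod 9 is 4 (since 7·4 = 28 = 3·9 + 1), so t ≡ 4·3 = 12 ≡ 3 (mod 9).
    Then x = 14 + 88·3 = 278, valid modulo lcm(88, 9) = 792: x ≡ 278 (mod 792).
Verify: 278 mod 11 = 3 ✓, 278 mod 8 = 6 ✓, 278 mod 9 = 8 ✓.

x ≡ 278 (mod 792).


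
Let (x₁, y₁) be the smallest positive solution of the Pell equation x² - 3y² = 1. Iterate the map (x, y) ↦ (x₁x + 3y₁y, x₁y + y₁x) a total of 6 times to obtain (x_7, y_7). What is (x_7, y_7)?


Step 1: Find the fundamental solution (x₁, y₁) of x² - 3y² = 1.
  Expand √3 as a continued fraction. a₀ = ⌊√3⌋ = 1; iterate m_{k+1} = d_k·a_k − m_k, d_{k+1} = (3 − m_{k+1}²)/d_k, a_{k+1} = ⌊(a₀ + m_{k+1})/d_{k+1}⌋ (starting m₀ = 0, d₀ = 1), with convergents p_k = a_k·p_{k-1} + p_{k-2}, q_k = a_k·q_{k-1} + q_{k-2} (p₋₁ = 1, q₋₁ = 0):
  k = 0: a₀ = 1; p₀/q₀ = 1/1; p₀² − 3·q₀² = 1 − 3 = -2.
  k = 1: m = 1, d = 2, a = ⌊(1 + 1)/2⌋ = 1; p/q = (1·1 + 1)/(1·1 + 0) = 2/1; p² − 3·q² = 4 − 3 = 1.
  The first convergent with p² − 3·q² = 1 gives the fundamental solution (x₁, y₁) = (2, 1).
Step 2: Apply the recurrence (x_{n+1}, y_{n+1}) = (x₁x_n + 3y₁y_n, x₁y_n + y₁x_n) repeatedly.
  From (x_1, y_1) = (2, 1): x_2 = 2·2 + 3·1·1 = 7; y_2 = 2·1 + 1·2 = 4.
  From (x_2, y_2) = (7, 4): x_3 = 2·7 + 3·1·4 = 26; y_3 = 2·4 + 1·7 = 15.
  From (x_3, y_3) = (26, 15): x_4 = 2·26 + 3·1·15 = 97; y_4 = 2·15 + 1·26 = 56.
  From (x_4, y_4) = (97, 56): x_5 = 2·97 + 3·1·56 = 362; y_5 = 2·56 + 1·97 = 209.
  From (x_5, y_5) = (362, 209): x_6 = 2·362 + 3·1·209 = 1351; y_6 = 2·209 + 1·362 = 780.
  From (x_6, y_6) = (1351, 780): x_7 = 2·1351 + 3·1·780 = 5042; y_7 = 2·780 + 1·1351 = 2911.
Step 3: Verify x_7² - 3·y_7² = 25421764 - 25421763 = 1 (should be 1). ✓

(x_1, y_1) = (2, 1); (x_7, y_7) = (5042, 2911).


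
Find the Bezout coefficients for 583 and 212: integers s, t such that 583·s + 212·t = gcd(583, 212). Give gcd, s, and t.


Euclidean algorithm on (583, 212) — divide until remainder is 0:
  583 = 2 · 212 + 159
  212 = 1 · 159 + 53
  159 = 3 · 53 + 0
gcd(583, 212) = 53.
Track Bezout coefficients alongside the remainders: start with r₀ = 583 = a·1 + b·0 (s = 1, t = 0) and r₁ = 212 = a·0 + b·1 (s = 0, t = 1); each new remainder r_{k+1} = r_{k-1} − q_k·r_k inherits s_{k+1} = s_{k-1} − q_k·s_k, t_{k+1} = t_{k-1} − q_k·t_k, so r_k = a·s_k + b·t_k at every step:
  q = 2: r = 159, s = 1 − 2·0 = 1, t = 0 − 2·1 = -2  (check: 583·1 + 212·(-2) = 159)
  q = 1: r = 53, s = 0 − 1·1 = -1, t = 1 − 1·(-2) = 3  (check: 583·(-1) + 212·3 = 53)
The row with r = 53 (the gcd) gives the Bezout coefficients s = -1, t = 3.
Result: 583 · (-1) + 212 · (3) = 53.

gcd(583, 212) = 53; s = -1, t = 3 (check: 583·(-1) + 212·3 = 53).


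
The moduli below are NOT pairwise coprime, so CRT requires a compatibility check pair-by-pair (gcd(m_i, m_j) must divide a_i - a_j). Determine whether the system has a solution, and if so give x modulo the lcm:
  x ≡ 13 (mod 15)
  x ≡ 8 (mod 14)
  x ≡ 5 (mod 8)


Moduli 15, 14, 8 are not pairwise coprime, so CRT works modulo lcm(m_i) when all pairwise compatibility conditions hold.
Pairwise compatibility: gcd(m_i, m_j) must divide a_i - a_j for every pair.
Merge one congruence at a time:
  Start: x ≡ 13 (mod 15).
  Combine with x ≡ 8 (mod 14): gcd(15, 14) = 1; 8 - 13 = -5, which IS divisible by 1, so compatible.
    Write x = 13 + 15·t and substitute into x ≡ 8 (mod 14): 15·t ≡ 8 − 13 = -5 (mod 14).
    Reduce coefficients mod 14: 1·t ≡ 9 (mod 14).
    So t ≡ 9 (mod 14).
    Then x = 13 + 15·9 = 148, valid modulo lcm(15, 14) = 210: x ≡ 148 (mod 210).
  Combine with x ≡ 5 (mod 8): gcd(210, 8) = 2, and 5 - 148 = -143 is NOT divisible by 2.
    ⇒ system is inconsistent (no integer solution).

No solution (the system is inconsistent).


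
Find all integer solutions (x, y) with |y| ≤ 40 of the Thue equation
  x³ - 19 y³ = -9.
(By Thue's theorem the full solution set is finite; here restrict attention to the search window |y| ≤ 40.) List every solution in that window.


The equation is x³ - 19y³ = -9. For fixed y, x³ = 19·y³ − 9, so a solution requires the RHS to be a perfect cube.
Strategy: iterate y from -40 to 40, compute RHS = 19·y³ − 9, and check whether it is a (positive or negative) perfect cube.
Check small values of y:
  y = 0: RHS = -9 is not a perfect cube.
  y = 1: RHS = 10 is not a perfect cube.
  y = -1: RHS = -28 is not a perfect cube.
  y = 2: RHS = 143 is not a perfect cube.
  y = -2: RHS = -161 is not a perfect cube.
  y = 3: RHS = 504 is not a perfect cube.
  y = -3: RHS = -522 is not a perfect cube.
Continuing the search up to |y| = 40 finds no solutions either.
No (x, y) in the scanned range satisfies the equation.

No integer solutions with |y| ≤ 40.


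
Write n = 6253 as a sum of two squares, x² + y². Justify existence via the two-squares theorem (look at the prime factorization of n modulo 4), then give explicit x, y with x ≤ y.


Step 1: Factor n = 6253 = 13^2 · 37.
Step 2: Check the mod-4 condition on each prime factor: 13 ≡ 1 (mod 4), exponent 2; 37 ≡ 1 (mod 4), exponent 1.
All primes ≡ 3 (mod 4) appear to even exponent (or don't appear), so by the two-squares theorem n IS expressible as a sum of two squares.
Step 3: Build a representation. Here n = 13 · 13 · 37 is a product of primes ≡ 1 (mod 4). Each prime p ≡ 1 (mod 4) is itself a sum of two squares; find a² by testing p − a² for a perfect square:
  13: 13 − 1² = 12, 13 − 2² = 9 = 3² ⇒ 13 = 2² + 3².
  37: 37 − 1² = 36 = 6² ⇒ 37 = 1² + 6².
  Combine using the Brahmagupta–Fibonacci identity (a² + b²)(c² + d²) = (ac − bd)² + (ad + bc)² = (ac + bd)² + (ad − bc)²:
  13 · 13 = 169: from (2² + 3²)(2² + 3²), take (2·2 − 3·3, 2·3 + 3·2) = (4 − 9, 6 + 6) = (-5, 12); dropping signs (only squares matter) gives (5, 12); check 5² + 12² = 25 + 144 = 169 ✓.
  169 · 37 = 6253: from (5² + 12²)(1² + 6²), take (5·1 − 12·6, 5·6 + 12·1) = (5 − 72, 30 + 12) = (-67, 42); dropping signs (only squares matter) gives (67, 42); check 67² + 42² = 4489 + 1764 = 6253 ✓.
Step 4: Order so x ≤ y and verify: 42² + 67² = 1764 + 4489 = 6253 = n. ✓

n = 6253 = 42² + 67² (one valid representation with x ≤ y).


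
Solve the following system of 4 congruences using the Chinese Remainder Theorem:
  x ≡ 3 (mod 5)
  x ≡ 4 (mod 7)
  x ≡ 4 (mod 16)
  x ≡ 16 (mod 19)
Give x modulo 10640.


Product of moduli M = 5 · 7 · 16 · 19 = 10640.
Merge one congruence at a time:
  Start: x ≡ 3 (mod 5).
  Combine with x ≡ 4 (mod 7); new modulus lcm = 35.
    Write x = 3 + 5·t and substitute into x ≡ 4 (mod 7): 5·t ≡ 4 − 3 = 1 (mod 7).
    The inverse of 5 mod 7 is 3 (since 5·3 = 15 = 2·7 + 1), so t ≡ 3·1 = 3 ≡ 3 (mod 7).
    Then x = 3 + 5·3 = 18, valid modulo lcm(5, 7) = 35: x ≡ 18 (mod 35).
  Combine with x ≡ 4 (mod 16); new modulus lcm = 560.
    Write x = 18 + 35·t and substitute into x ≡ 4 (mod 16): 35·t ≡ 4 − 18 = -14 (mod 16).
    Reduce coefficients mod 16: 3·t ≡ 2 (mod 16).
    The inverse of 3 mod 16 is 11 (since 3·11 = 33 = 2·16 + 1), so t ≡ 11·2 = 22 ≡ 6 (mod 16).
    Then x = 18 + 35·6 = 228, valid modulo lcm(35, 16) = 560: x ≡ 228 (mod 560).
  Combine with x ≡ 16 (mod 19); new modulus lcm = 10640.
    Write x = 228 + 560·t and substitute into x ≡ 16 (mod 19): 560·t ≡ 16 − 228 = -212 (mod 19).
    Reduce coefficients mod 19: 9·t ≡ 16 (mod 19).
    The inverse of 9 mod 19 is 17 (since 9·17 = 153 = 8·19 + 1), so t ≡ 17·16 = 272 ≡ 6 (mod 19).
    Then x = 228 + 560·6 = 3588, valid modulo lcm(560, 19) = 10640: x ≡ 3588 (mod 10640).
Verify against each original: 3588 mod 5 = 3, 3588 mod 7 = 4, 3588 mod 16 = 4, 3588 mod 19 = 16.

x ≡ 3588 (mod 10640).


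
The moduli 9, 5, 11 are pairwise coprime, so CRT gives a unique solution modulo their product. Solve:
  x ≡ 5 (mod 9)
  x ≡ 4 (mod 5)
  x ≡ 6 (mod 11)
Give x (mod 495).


Moduli 9, 5, 11 are pairwise coprime; by CRT there is a unique solution modulo M = 9 · 5 · 11 = 495.
Solve pairwise, accumulating the modulus:
  Start with x ≡ 5 (mod 9).
  Combine with x ≡ 4 (mod 5): since gcd(9, 5) = 1, we get a unique residue mod 45.
    Write x = 5 + 9·t and substitute into x ≡ 4 (mod 5): 9·t ≡ 4 − 5 = -1 (mod 5).
    Reduce coefficients mod 5: 4·t ≡ 4 (mod 5).
    The inverse of 4 mod 5 is 4 (since 4·4 = 16 = 3·5 + 1), so t ≡ 4·4 = 16 ≡ 1 (mod 5).
    Then x = 5 + 9·1 = 14, valid modulo lcm(9, 5) = 45: x ≡ 14 (mod 45).
  Combine with x ≡ 6 (mod 11): since gcd(45, 11) = 1, we get a unique residue mod 495.
    Write x = 14 + 45·t and substitute into x ≡ 6 (mod 11): 45·t ≡ 6 − 14 = -8 (mod 11).
    Reduce coefficients mod 11: 1·t ≡ 3 (mod 11).
    So t ≡ 3 (mod 11).
    Then x = 14 + 45·3 = 149, valid modulo lcm(45, 11) = 495: x ≡ 149 (mod 495).
Verify: 149 mod 9 = 5 ✓, 149 mod 5 = 4 ✓, 149 mod 11 = 6 ✓.

x ≡ 149 (mod 495).


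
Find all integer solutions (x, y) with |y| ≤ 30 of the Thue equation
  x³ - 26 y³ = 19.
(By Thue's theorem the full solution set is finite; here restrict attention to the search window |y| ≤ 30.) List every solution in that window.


The equation is x³ - 26y³ = 19. For fixed y, x³ = 26·y³ + 19, so a solution requires the RHS to be a perfect cube.
Strategy: iterate y from -30 to 30, compute RHS = 26·y³ + 19, and check whether it is a (positive or negative) perfect cube.
Check small values of y:
  y = 0: RHS = 19 is not a perfect cube.
  y = 1: RHS = 45 is not a perfect cube.
  y = -1: RHS = -7 is not a perfect cube.
  y = 2: RHS = 227 is not a perfect cube.
  y = -2: RHS = -189 is not a perfect cube.
  y = 3: RHS = 721 is not a perfect cube.
  y = -3: RHS = -683 is not a perfect cube.
Continuing the search up to |y| = 30 finds no solutions either.
No (x, y) in the scanned range satisfies the equation.

No integer solutions with |y| ≤ 30.


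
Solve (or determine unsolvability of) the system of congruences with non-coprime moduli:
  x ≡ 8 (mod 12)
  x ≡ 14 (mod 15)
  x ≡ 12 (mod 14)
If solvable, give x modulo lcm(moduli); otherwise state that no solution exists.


Moduli 12, 15, 14 are not pairwise coprime, so CRT works modulo lcm(m_i) when all pairwise compatibility conditions hold.
Pairwise compatibility: gcd(m_i, m_j) must divide a_i - a_j for every pair.
Merge one congruence at a time:
  Start: x ≡ 8 (mod 12).
  Combine with x ≡ 14 (mod 15): gcd(12, 15) = 3; 14 - 8 = 6, which IS divisible by 3, so compatible.
    Write x = 8 + 12·t and substitute into x ≡ 14 (mod 15): 12·t ≡ 14 − 8 = 6 (mod 15).
    Divide the congruence (and modulus) by g = 3: 4·t ≡ 2 (mod 5).
    The inverse of 4 mod 5 is 4 (since 4·4 = 16 = 3·5 + 1), so t ≡ 4·2 = 8 ≡ 3 (mod 5).
    Then x = 8 + 12·3 = 44, valid modulo lcm(12, 15) = 60: x ≡ 44 (mod 60).
  Combine with x ≡ 12 (mod 14): gcd(60, 14) = 2; 12 - 44 = -32, which IS divisible by 2, so compatible.
    Write x = 44 + 60·t and substitute into x ≡ 12 (mod 14): 60·t ≡ 12 − 44 = -32 (mod 14).
    Divide the congruence (and modulus) by g = 2: 30·t ≡ -16 (mod 7).
    Reduce coefficients mod 7: 2·t ≡ 5 (mod 7).
    The inverse of 2 mod 7 is 4 (since 2·4 = 8 = 1·7 + 1), so t ≡ 4·5 = 20 ≡ 6 (mod 7).
    Then x = 44 + 60·6 = 404, valid modulo lcm(60, 14) = 420: x ≡ 404 (mod 420).
Verify: 404 mod 12 = 8, 404 mod 15 = 14, 404 mod 14 = 12.

x ≡ 404 (mod 420).


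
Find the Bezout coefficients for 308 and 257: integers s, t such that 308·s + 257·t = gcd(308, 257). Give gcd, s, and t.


Euclidean algorithm on (308, 257) — divide until remainder is 0:
  308 = 1 · 257 + 51
  257 = 5 · 51 + 2
  51 = 25 · 2 + 1
  2 = 2 · 1 + 0
gcd(308, 257) = 1.
Track Bezout coefficients alongside the remainders: start with r₀ = 308 = a·1 + b·0 (s = 1, t = 0) and r₁ = 257 = a·0 + b·1 (s = 0, t = 1); each new remainder r_{k+1} = r_{k-1} − q_k·r_k inherits s_{k+1} = s_{k-1} − q_k·s_k, t_{k+1} = t_{k-1} − q_k·t_k, so r_k = a·s_k + b·t_k at every step:
  q = 1: r = 51, s = 1 − 1·0 = 1, t = 0 − 1·1 = -1  (check: 308·1 + 257·(-1) = 51)
  q = 5: r = 2, s = 0 − 5·1 = -5, t = 1 − 5·(-1) = 6  (check: 308·(-5) + 257·6 = 2)
  q = 25: r = 1, s = 1 − 25·(-5) = 126, t = -1 − 25·6 = -151  (check: 308·126 + 257·(-151) = 1)
The row with r = 1 (the gcd) gives the Bezout coefficients s = 126, t = -151.
Result: 308 · (126) + 257 · (-151) = 1.

gcd(308, 257) = 1; s = 126, t = -151 (check: 308·126 + 257·(-151) = 1).


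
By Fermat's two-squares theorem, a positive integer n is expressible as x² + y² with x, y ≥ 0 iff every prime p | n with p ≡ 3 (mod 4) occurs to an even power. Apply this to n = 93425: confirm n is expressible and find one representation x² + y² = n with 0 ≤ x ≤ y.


Step 1: Factor n = 93425 = 5^2 · 37 · 101.
Step 2: Check the mod-4 condition on each prime factor: 5 ≡ 1 (mod 4), exponent 2; 37 ≡ 1 (mod 4), exponent 1; 101 ≡ 1 (mod 4), exponent 1.
All primes ≡ 3 (mod 4) appear to even exponent (or don't appear), so by the two-squares theorem n IS expressible as a sum of two squares.
Step 3: Build a representation. Group n = k² · m with k = 5 and m = 37 · 101 = 3737 (a product of primes ≡ 1 (mod 4)); a representation of m scales to one of n via (k·x)² + (k·y)² = k²(x² + y²). Each prime p ≡ 1 (mod 4) is itself a sum of two squares; find a² by testing p − a² for a perfect square:
  37: 37 − 1² = 36 = 6² ⇒ 37 = 1² + 6².
  101: 101 − 1² = 100 = 10² ⇒ 101 = 1² + 10².
  Combine using the Brahmagupta–Fibonacci identity (a² + b²)(c² + d²) = (ac − bd)² + (ad + bc)² = (ac + bd)² + (ad − bc)²:
  37 · 101 = 3737: from (1² + 6²)(1² + 10²), take (1·1 − 6·10, 1·10 + 6·1) = (1 − 60, 10 + 6) = (-59, 16); dropping signs (only squares matter) gives (59, 16); check 59² + 16² = 3481 + 256 = 3737 ✓.
  Scale by k = 5: (5·59, 5·16) = (295, 80).
Step 4: Order so x ≤ y and verify: 80² + 295² = 6400 + 87025 = 93425 = n. ✓

n = 93425 = 80² + 295² (one valid representation with x ≤ y).


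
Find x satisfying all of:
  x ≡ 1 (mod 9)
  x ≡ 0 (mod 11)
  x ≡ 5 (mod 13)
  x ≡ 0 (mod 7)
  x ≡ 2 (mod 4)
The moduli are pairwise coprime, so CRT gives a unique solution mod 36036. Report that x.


Product of moduli M = 9 · 11 · 13 · 7 · 4 = 36036.
Merge one congruence at a time:
  Start: x ≡ 1 (mod 9).
  Combine with x ≡ 0 (mod 11); new modulus lcm = 99.
    Write x = 1 + 9·t and substitute into x ≡ 0 (mod 11): 9·t ≡ 0 − 1 = -1 (mod 11).
    Reduce coefficients mod 11: 9·t ≡ 10 (mod 11).
    The inverse of 9 mod 11 is 5 (since 9·5 = 45 = 4·11 + 1), so t ≡ 5·10 = 50 ≡ 6 (mod 11).
    Then x = 1 + 9·6 = 55, valid modulo lcm(9, 11) = 99: x ≡ 55 (mod 99).
  Combine with x ≡ 5 (mod 13); new modulus lcm = 1287.
    Write x = 55 + 99·t and substitute into x ≡ 5 (mod 13): 99·t ≡ 5 − 55 = -50 (mod 13).
    Reduce coefficients mod 13: 8·t ≡ 2 (mod 13).
    The inverse of 8 mod 13 is 5 (since 8·5 = 40 = 3·13 + 1), so t ≡ 5·2 = 10 ≡ 10 (mod 13).
    Then x = 55 + 99·10 = 1045, valid modulo lcm(99, 13) = 1287: x ≡ 1045 (mod 1287).
  Combine with x ≡ 0 (mod 7); new modulus lcm = 9009.
    Write x = 1045 + 1287·t and substitute into x ≡ 0 (mod 7): 1287·t ≡ 0 − 1045 = -1045 (mod 7).
    Reduce coefficients mod 7: 6·t ≡ 5 (mod 7).
    The inverse of 6 mod 7 is 6 (since 6·6 = 36 = 5·7 + 1), so t ≡ 6·5 = 30 ≡ 2 (mod 7).
    Then x = 1045 + 1287·2 = 3619, valid modulo lcm(1287, 7) = 9009: x ≡ 3619 (mod 9009).
  Combine with x ≡ 2 (mod 4); new modulus lcm = 36036.
    Write x = 3619 + 9009·t and substitute into x ≡ 2 (mod 4): 9009·t ≡ 2 − 3619 = -3617 (mod 4).
    Reduce coefficients mod 4: 1·t ≡ 3 (mod 4).
    So t ≡ 3 (mod 4).
    Then x = 3619 + 9009·3 = 30646, valid modulo lcm(9009, 4) = 36036: x ≡ 30646 (mod 36036).
Verify against each original: 30646 mod 9 = 1, 30646 mod 11 = 0, 30646 mod 13 = 5, 30646 mod 7 = 0, 30646 mod 4 = 2.

x ≡ 30646 (mod 36036).


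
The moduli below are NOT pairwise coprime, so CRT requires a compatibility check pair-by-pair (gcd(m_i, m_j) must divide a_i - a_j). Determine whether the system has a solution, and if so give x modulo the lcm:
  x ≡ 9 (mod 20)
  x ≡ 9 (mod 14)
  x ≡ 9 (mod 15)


Moduli 20, 14, 15 are not pairwise coprime, so CRT works modulo lcm(m_i) when all pairwise compatibility conditions hold.
Pairwise compatibility: gcd(m_i, m_j) must divide a_i - a_j for every pair.
Merge one congruence at a time:
  Start: x ≡ 9 (mod 20).
  Combine with x ≡ 9 (mod 14): gcd(20, 14) = 2; 9 - 9 = 0, which IS divisible by 2, so compatible.
    Write x = 9 + 20·t and substitute into x ≡ 9 (mod 14): 20·t ≡ 9 − 9 = 0 (mod 14).
    Divide the congruence (and modulus) by g = 2: 10·t ≡ 0 (mod 7).
    Reduce coefficients mod 7: 3·t ≡ 0 (mod 7).
    The inverse of 3 mod 7 is 5 (since 3·5 = 15 = 2·7 + 1), so t ≡ 5·0 = 0 ≡ 0 (mod 7).
    Then x = 9 + 20·0 = 9, valid modulo lcm(20, 14) = 140: x ≡ 9 (mod 140).
  Combine with x ≡ 9 (mod 15): gcd(140, 15) = 5; 9 - 9 = 0, which IS divisible by 5, so compatible.
    Write x = 9 + 140·t and substitute into x ≡ 9 (mod 15): 140·t ≡ 9 − 9 = 0 (mod 15).
    Divide the congruence (and modulus) by g = 5: 28·t ≡ 0 (mod 3).
    Reduce coefficients mod 3: 1·t ≡ 0 (mod 3).
    So t ≡ 0 (mod 3).
    Then x = 9 + 140·0 = 9, valid modulo lcm(140, 15) = 420: x ≡ 9 (mod 420).
Verify: 9 mod 20 = 9, 9 mod 14 = 9, 9 mod 15 = 9.

x ≡ 9 (mod 420).


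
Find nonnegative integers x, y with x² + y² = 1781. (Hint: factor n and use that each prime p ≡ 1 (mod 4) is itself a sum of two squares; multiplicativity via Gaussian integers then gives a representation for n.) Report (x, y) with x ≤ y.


Step 1: Factor n = 1781 = 13 · 137.
Step 2: Check the mod-4 condition on each prime factor: 13 ≡ 1 (mod 4), exponent 1; 137 ≡ 1 (mod 4), exponent 1.
All primes ≡ 3 (mod 4) appear to even exponent (or don't appear), so by the two-squares theorem n IS expressible as a sum of two squares.
Step 3: Build a representation. Here n = 13 · 137 is a product of primes ≡ 1 (mod 4). Each prime p ≡ 1 (mod 4) is itself a sum of two squares; find a² by testing p − a² for a perfect square:
  13: 13 − 1² = 12, 13 − 2² = 9 = 3² ⇒ 13 = 2² + 3².
  137: 137 − 1² = 136, 137 − 2² = 133, 137 − 3² = 128, 137 − 4² = 121 = 11² ⇒ 137 = 4² + 11².
  Combine using the Brahmagupta–Fibonacci identity (a² + b²)(c² + d²) = (ac − bd)² + (ad + bc)² = (ac + bd)² + (ad − bc)²:
  13 · 137 = 1781: from (2² + 3²)(4² + 11²), take (2·4 − 3·11, 2·11 + 3·4) = (8 − 33, 22 + 12) = (-25, 34); dropping signs (only squares matter) gives (25, 34); check 25² + 34² = 625 + 1156 = 1781 ✓.
Step 4: Order so x ≤ y and verify: 25² + 34² = 625 + 1156 = 1781 = n. ✓

n = 1781 = 25² + 34² (one valid representation with x ≤ y).


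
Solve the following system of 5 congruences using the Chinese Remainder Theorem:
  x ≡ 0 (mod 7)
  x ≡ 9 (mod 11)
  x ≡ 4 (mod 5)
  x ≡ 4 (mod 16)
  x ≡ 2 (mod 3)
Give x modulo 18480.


Product of moduli M = 7 · 11 · 5 · 16 · 3 = 18480.
Merge one congruence at a time:
  Start: x ≡ 0 (mod 7).
  Combine with x ≡ 9 (mod 11); new modulus lcm = 77.
    Write x = 0 + 7·t and substitute into x ≡ 9 (mod 11): 7·t ≡ 9 − 0 = 9 (mod 11).
    The inverse of 7 mod 11 is 8 (since 7·8 = 56 = 5·11 + 1), so t ≡ 8·9 = 72 ≡ 6 (mod 11).
    Then x = 0 + 7·6 = 42, valid modulo lcm(7, 11) = 77: x ≡ 42 (mod 77).
  Combine with x ≡ 4 (mod 5); new modulus lcm = 385.
    Write x = 42 + 77·t and substitute into x ≡ 4 (mod 5): 77·t ≡ 4 − 42 = -38 (mod 5).
    Reduce coefficients mod 5: 2·t ≡ 2 (mod 5).
    The inverse of 2 mod 5 is 3 (since 2·3 = 6 = 1·5 + 1), so t ≡ 3·2 = 6 ≡ 1 (mod 5).
    Then x = 42 + 77·1 = 119, valid modulo lcm(77, 5) = 385: x ≡ 119 (mod 385).
  Combine with x ≡ 4 (mod 16); new modulus lcm = 6160.
    Write x = 119 + 385·t and substitute into x ≡ 4 (mod 16): 385·t ≡ 4 − 119 = -115 (mod 16).
    Reduce coefficients mod 16: 1·t ≡ 13 (mod 16).
    So t ≡ 13 (mod 16).
    Then x = 119 + 385·13 = 5124, valid modulo lcm(385, 16) = 6160: x ≡ 5124 (mod 6160).
  Combine with x ≡ 2 (mod 3); new modulus lcm = 18480.
    Write x = 5124 + 6160·t and substitute into x ≡ 2 (mod 3): 6160·t ≡ 2 − 5124 = -5122 (mod 3).
    Reduce coefficients mod 3: 1·t ≡ 2 (mod 3).
    So t ≡ 2 (mod 3).
    Then x = 5124 + 6160·2 = 17444, valid modulo lcm(6160, 3) = 18480: x ≡ 17444 (mod 18480).
Verify against each original: 17444 mod 7 = 0, 17444 mod 11 = 9, 17444 mod 5 = 4, 17444 mod 16 = 4, 17444 mod 3 = 2.

x ≡ 17444 (mod 18480).


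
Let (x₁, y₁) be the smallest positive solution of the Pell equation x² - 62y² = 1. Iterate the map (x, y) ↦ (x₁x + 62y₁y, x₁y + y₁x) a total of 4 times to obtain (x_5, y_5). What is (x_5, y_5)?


Step 1: Find the fundamental solution (x₁, y₁) of x² - 62y² = 1.
  Expand √62 as a continued fraction. a₀ = ⌊√62⌋ = 7; iterate m_{k+1} = d_k·a_k − m_k, d_{k+1} = (62 − m_{k+1}²)/d_k, a_{k+1} = ⌊(a₀ + m_{k+1})/d_{k+1}⌋ (starting m₀ = 0, d₀ = 1), with convergents p_k = a_k·p_{k-1} + p_{k-2}, q_k = a_k·q_{k-1} + q_{k-2} (p₋₁ = 1, q₋₁ = 0):
  k = 0: a₀ = 7; p₀/q₀ = 7/1; p₀² − 62·q₀² = 49 − 62 = -13.
  k = 1: m = 7, d = 13, a = ⌊(7 + 7)/13⌋ = 1; p/q = (1·7 + 1)/(1·1 + 0) = 8/1; p² − 62·q² = 64 − 62 = 2.
  k = 2: m = 6, d = 2, a = ⌊(7 + 6)/2⌋ = 6; p/q = (6·8 + 7)/(6·1 + 1) = 55/7; p² − 62·q² = 3025 − 3038 = -13.
  k = 3: m = 6, d = 13, a = ⌊(7 + 6)/13⌋ = 1; p/q = (1·55 + 8)/(1·7 + 1) = 63/8; p² − 62·q² = 3969 − 3968 = 1.
  The first convergent with p² − 62·q² = 1 gives the fundamental solution (x₁, y₁) = (63, 8).
Step 2: Apply the recurrence (x_{n+1}, y_{n+1}) = (x₁x_n + 62y₁y_n, x₁y_n + y₁x_n) repeatedly.
  From (x_1, y_1) = (63, 8): x_2 = 63·63 + 62·8·8 = 7937; y_2 = 63·8 + 8·63 = 1008.
  From (x_2, y_2) = (7937, 1008): x_3 = 63·7937 + 62·8·1008 = 999999; y_3 = 63·1008 + 8·7937 = 127000.
  From (x_3, y_3) = (999999, 127000): x_4 = 63·999999 + 62·8·127000 = 125991937; y_4 = 63·127000 + 8·999999 = 16000992.
  From (x_4, y_4) = (125991937, 16000992): x_5 = 63·125991937 + 62·8·16000992 = 15873984063; y_5 = 63·16000992 + 8·125991937 = 2015997992.
Step 3: Verify x_5² - 62·y_5² = 251983370032377987969 - 251983370032377987968 = 1 (should be 1). ✓

(x_1, y_1) = (63, 8); (x_5, y_5) = (15873984063, 2015997992).


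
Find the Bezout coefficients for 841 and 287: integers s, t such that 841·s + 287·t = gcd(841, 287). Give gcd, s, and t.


Euclidean algorithm on (841, 287) — divide until remainder is 0:
  841 = 2 · 287 + 267
  287 = 1 · 267 + 20
  267 = 13 · 20 + 7
  20 = 2 · 7 + 6
  7 = 1 · 6 + 1
  6 = 6 · 1 + 0
gcd(841, 287) = 1.
Track Bezout coefficients alongside the remainders: start with r₀ = 841 = a·1 + b·0 (s = 1, t = 0) and r₁ = 287 = a·0 + b·1 (s = 0, t = 1); each new remainder r_{k+1} = r_{k-1} − q_k·r_k inherits s_{k+1} = s_{k-1} − q_k·s_k, t_{k+1} = t_{k-1} − q_k·t_k, so r_k = a·s_k + b·t_k at every step:
  q = 2: r = 267, s = 1 − 2·0 = 1, t = 0 − 2·1 = -2  (check: 841·1 + 287·(-2) = 267)
  q = 1: r = 20, s = 0 − 1·1 = -1, t = 1 − 1·(-2) = 3  (check: 841·(-1) + 287·3 = 20)
  q = 13: r = 7, s = 1 − 13·(-1) = 14, t = -2 − 13·3 = -41  (check: 841·14 + 287·(-41) = 7)
  q = 2: r = 6, s = -1 − 2·14 = -29, t = 3 − 2·(-41) = 85  (check: 841·(-29) + 287·85 = 6)
  q = 1: r = 1, s = 14 − 1·(-29) = 43, t = -41 − 1·85 = -126  (check: 841·43 + 287·(-126) = 1)
The row with r = 1 (the gcd) gives the Bezout coefficients s = 43, t = -126.
Result: 841 · (43) + 287 · (-126) = 1.

gcd(841, 287) = 1; s = 43, t = -126 (check: 841·43 + 287·(-126) = 1).


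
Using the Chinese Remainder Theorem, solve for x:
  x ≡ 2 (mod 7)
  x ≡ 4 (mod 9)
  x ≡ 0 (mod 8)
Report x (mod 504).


Moduli 7, 9, 8 are pairwise coprime; by CRT there is a unique solution modulo M = 7 · 9 · 8 = 504.
Solve pairwise, accumulating the modulus:
  Start with x ≡ 2 (mod 7).
  Combine with x ≡ 4 (mod 9): since gcd(7, 9) = 1, we get a unique residue mod 63.
    Write x = 2 + 7·t and substitute into x ≡ 4 (mod 9): 7·t ≡ 4 − 2 = 2 (mod 9).
    The inverse of 7 mod 9 is 4 (since 7·4 = 28 = 3·9 + 1), so t ≡ 4·2 = 8 ≡ 8 (mod 9).
    Then x = 2 + 7·8 = 58, valid modulo lcm(7, 9) = 63: x ≡ 58 (mod 63).
  Combine with x ≡ 0 (mod 8): since gcd(63, 8) = 1, we get a unique residue mod 504.
    Write x = 58 + 63·t and substitute into x ≡ 0 (mod 8): 63·t ≡ 0 − 58 = -58 (mod 8).
    Reduce coefficients mod 8: 7·t ≡ 6 (mod 8).
    The inverse of 7 mod 8 is 7 (since 7·7 = 49 = 6·8 + 1), so t ≡ 7·6 = 42 ≡ 2 (mod 8).
    Then x = 58 + 63·2 = 184, valid modulo lcm(63, 8) = 504: x ≡ 184 (mod 504).
Verify: 184 mod 7 = 2 ✓, 184 mod 9 = 4 ✓, 184 mod 8 = 0 ✓.

x ≡ 184 (mod 504).


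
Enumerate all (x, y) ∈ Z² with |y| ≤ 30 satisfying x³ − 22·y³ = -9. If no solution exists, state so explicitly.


The equation is x³ - 22y³ = -9. For fixed y, x³ = 22·y³ − 9, so a solution requires the RHS to be a perfect cube.
Strategy: iterate y from -30 to 30, compute RHS = 22·y³ − 9, and check whether it is a (positive or negative) perfect cube.
Check small values of y:
  y = 0: RHS = -9 is not a perfect cube.
  y = 1: RHS = 13 is not a perfect cube.
  y = -1: RHS = -31 is not a perfect cube.
  y = 2: RHS = 167 is not a perfect cube.
  y = -2: RHS = -185 is not a perfect cube.
  y = 3: RHS = 585 is not a perfect cube.
  y = -3: RHS = -603 is not a perfect cube.
Continuing the search up to |y| = 30 finds no solutions either.
No (x, y) in the scanned range satisfies the equation.

No integer solutions with |y| ≤ 30.


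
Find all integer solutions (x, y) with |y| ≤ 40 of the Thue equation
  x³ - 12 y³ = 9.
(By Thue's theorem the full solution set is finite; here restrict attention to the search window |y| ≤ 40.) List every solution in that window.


The equation is x³ - 12y³ = 9. For fixed y, x³ = 12·y³ + 9, so a solution requires the RHS to be a perfect cube.
Strategy: iterate y from -40 to 40, compute RHS = 12·y³ + 9, and check whether it is a (positive or negative) perfect cube.
Check small values of y:
  y = 0: RHS = 9 is not a perfect cube.
  y = 1: RHS = 21 is not a perfect cube.
  y = -1: RHS = -3 is not a perfect cube.
  y = 2: RHS = 105 is not a perfect cube.
  y = -2: RHS = -87 is not a perfect cube.
  y = 3: RHS = 333 is not a perfect cube.
  y = -3: RHS = -315 is not a perfect cube.
Continuing the search up to |y| = 40 finds no solutions either.
No (x, y) in the scanned range satisfies the equation.

No integer solutions with |y| ≤ 40.


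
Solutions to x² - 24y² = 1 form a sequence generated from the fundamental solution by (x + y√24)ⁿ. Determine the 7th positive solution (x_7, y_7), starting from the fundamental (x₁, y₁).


Step 1: Find the fundamental solution (x₁, y₁) of x² - 24y² = 1.
  Expand √24 as a continued fraction. a₀ = ⌊√24⌋ = 4; iterate m_{k+1} = d_k·a_k − m_k, d_{k+1} = (24 − m_{k+1}²)/d_k, a_{k+1} = ⌊(a₀ + m_{k+1})/d_{k+1}⌋ (starting m₀ = 0, d₀ = 1), with convergents p_k = a_k·p_{k-1} + p_{k-2}, q_k = a_k·q_{k-1} + q_{k-2} (p₋₁ = 1, q₋₁ = 0):
  k = 0: a₀ = 4; p₀/q₀ = 4/1; p₀² − 24·q₀² = 16 − 24 = -8.
  k = 1: m = 4, d = 8, a = ⌊(4 + 4)/8⌋ = 1; p/q = (1·4 + 1)/(1·1 + 0) = 5/1; p² − 24·q² = 25 − 24 = 1.
  The first convergent with p² − 24·q² = 1 gives the fundamental solution (x₁, y₁) = (5, 1).
Step 2: Apply the recurrence (x_{n+1}, y_{n+1}) = (x₁x_n + 24y₁y_n, x₁y_n + y₁x_n) repeatedly.
  From (x_1, y_1) = (5, 1): x_2 = 5·5 + 24·1·1 = 49; y_2 = 5·1 + 1·5 = 10.
  From (x_2, y_2) = (49, 10): x_3 = 5·49 + 24·1·10 = 485; y_3 = 5·10 + 1·49 = 99.
  From (x_3, y_3) = (485, 99): x_4 = 5·485 + 24·1·99 = 4801; y_4 = 5·99 + 1·485 = 980.
  From (x_4, y_4) = (4801, 980): x_5 = 5·4801 + 24·1·980 = 47525; y_5 = 5·980 + 1·4801 = 9701.
  From (x_5, y_5) = (47525, 9701): x_6 = 5·47525 + 24·1·9701 = 470449; y_6 = 5·9701 + 1·47525 = 96030.
  From (x_6, y_6) = (470449, 96030): x_7 = 5·470449 + 24·1·96030 = 4656965; y_7 = 5·96030 + 1·470449 = 950599.
Step 3: Verify x_7² - 24·y_7² = 21687323011225 - 21687323011224 = 1 (should be 1). ✓

(x_1, y_1) = (5, 1); (x_7, y_7) = (4656965, 950599).
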